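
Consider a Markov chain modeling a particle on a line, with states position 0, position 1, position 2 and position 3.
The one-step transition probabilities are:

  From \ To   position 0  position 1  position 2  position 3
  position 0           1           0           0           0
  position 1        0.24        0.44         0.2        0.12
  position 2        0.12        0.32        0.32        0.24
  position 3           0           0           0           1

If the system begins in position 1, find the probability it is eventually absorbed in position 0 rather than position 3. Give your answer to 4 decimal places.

Let h(s) be the probability of absorption at position 0 starting from transient state s. Then h(position 0) = 1 and h(position 3) = 0. By first-step analysis:
h(position 1) = 0.24·1 + 0.44·h(position 1) + 0.2·h(position 2) + 0.12·0
h(position 2) = 0.12·1 + 0.32·h(position 1) + 0.32·h(position 2) + 0.24·0
Solving: h(position 1) = 0.5909, h(position 2) = 0.4545.
Starting from position 1, the probability is 0.5909.

0.5909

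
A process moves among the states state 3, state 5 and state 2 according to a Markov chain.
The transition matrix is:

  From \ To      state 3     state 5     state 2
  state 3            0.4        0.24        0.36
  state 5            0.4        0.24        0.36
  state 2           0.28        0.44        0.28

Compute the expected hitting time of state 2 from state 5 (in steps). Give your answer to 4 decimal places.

2.7778

Let t(s) be the expected number of steps to first reach state 2 from state s, with t(state 2) = 0. Conditioning on the first step:
t(state 3) = 1 + 0.4·t(state 3) + 0.24·t(state 5)
t(state 5) = 1 + 0.4·t(state 3) + 0.24·t(state 5)
Solving: t(state 3) = 2.7778, t(state 5) = 2.7778.
Expected steps from state 5 to state 2: 2.7778.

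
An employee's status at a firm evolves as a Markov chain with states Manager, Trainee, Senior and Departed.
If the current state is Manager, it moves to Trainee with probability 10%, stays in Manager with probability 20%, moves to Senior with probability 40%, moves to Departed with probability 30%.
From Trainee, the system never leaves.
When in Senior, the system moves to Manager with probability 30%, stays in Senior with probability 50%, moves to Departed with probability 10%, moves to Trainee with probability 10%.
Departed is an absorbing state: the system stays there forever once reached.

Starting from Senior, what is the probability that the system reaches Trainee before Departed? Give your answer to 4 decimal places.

Let h(s) be the probability of absorption at Trainee starting from transient state s. Then h(Trainee) = 1 and h(Departed) = 0. By first-step analysis:
h(Manager) = 0.2·h(Manager) + 0.1·1 + 0.4·h(Senior) + 0.3·0
h(Senior) = 0.3·h(Manager) + 0.1·1 + 0.5·h(Senior) + 0.1·0
Solving: h(Manager) = 0.3214, h(Senior) = 0.3929.
Starting from Senior, the probability is 0.3929.

0.3929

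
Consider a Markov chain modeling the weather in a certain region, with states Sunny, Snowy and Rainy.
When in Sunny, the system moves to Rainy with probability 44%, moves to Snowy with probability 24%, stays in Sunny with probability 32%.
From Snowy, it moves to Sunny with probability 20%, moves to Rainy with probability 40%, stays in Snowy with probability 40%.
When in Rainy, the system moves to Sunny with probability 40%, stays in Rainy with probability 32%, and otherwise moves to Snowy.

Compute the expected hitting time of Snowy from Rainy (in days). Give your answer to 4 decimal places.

3.7709

Let t(s) be the expected number of days to first reach Snowy from state s, with t(Snowy) = 0. Conditioning on the first day:
t(Sunny) = 1 + 0.32·t(Sunny) + 0.44·t(Rainy)
t(Rainy) = 1 + 0.4·t(Sunny) + 0.32·t(Rainy)
Solving: t(Sunny) = 3.9106, t(Rainy) = 3.7709.
Expected days from Rainy to Snowy: 3.7709.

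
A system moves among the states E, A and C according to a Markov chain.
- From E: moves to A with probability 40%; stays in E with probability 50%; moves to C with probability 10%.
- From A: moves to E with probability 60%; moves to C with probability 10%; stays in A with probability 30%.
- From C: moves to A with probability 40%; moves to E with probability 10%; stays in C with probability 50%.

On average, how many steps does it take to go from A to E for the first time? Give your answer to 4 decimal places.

1.9355

Let t(s) be the expected number of steps to first reach E from state s, with t(E) = 0. Conditioning on the first step:
t(A) = 1 + 0.3·t(A) + 0.1·t(C)
t(C) = 1 + 0.4·t(A) + 0.5·t(C)
Solving: t(A) = 1.9355, t(C) = 3.5484.
Expected steps from A to E: 1.9355.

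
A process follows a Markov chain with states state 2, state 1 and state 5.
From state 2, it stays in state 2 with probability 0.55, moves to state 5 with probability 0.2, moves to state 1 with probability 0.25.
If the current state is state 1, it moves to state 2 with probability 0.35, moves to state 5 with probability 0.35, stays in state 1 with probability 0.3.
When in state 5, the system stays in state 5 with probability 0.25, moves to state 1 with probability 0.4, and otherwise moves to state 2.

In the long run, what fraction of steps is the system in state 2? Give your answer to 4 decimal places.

0.4375

Let the stationary distribution be π with π = πP and π_1 + π_2 + π_3 = 1.
π_1 = 0.55·π_1 + 0.35·π_2 + 0.35·π_3
π_2 = 0.25·π_1 + 0.3·π_2 + 0.4·π_3
Solving with the normalization constraint gives π = (0.4375, 0.3040, 0.2585).
So the stationary probability of state 2 is 0.4375.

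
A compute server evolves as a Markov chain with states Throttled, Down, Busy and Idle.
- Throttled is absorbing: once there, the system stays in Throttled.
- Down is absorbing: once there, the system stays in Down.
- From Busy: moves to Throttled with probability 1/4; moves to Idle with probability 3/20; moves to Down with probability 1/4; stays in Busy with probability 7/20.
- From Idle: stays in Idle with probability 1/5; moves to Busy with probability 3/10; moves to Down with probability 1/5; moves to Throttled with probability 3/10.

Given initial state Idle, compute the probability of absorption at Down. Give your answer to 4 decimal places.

0.4316

Let h(s) be the probability of absorption at Down starting from transient state s. Then h(Down) = 1 and h(Throttled) = 0. By first-step analysis:
h(Busy) = 0.25·0 + 0.25·1 + 0.35·h(Busy) + 0.15·h(Idle)
h(Idle) = 0.3·0 + 0.2·1 + 0.3·h(Busy) + 0.2·h(Idle)
Solving: h(Busy) = 0.4842, h(Idle) = 0.4316.
Starting from Idle, the probability is 0.4316.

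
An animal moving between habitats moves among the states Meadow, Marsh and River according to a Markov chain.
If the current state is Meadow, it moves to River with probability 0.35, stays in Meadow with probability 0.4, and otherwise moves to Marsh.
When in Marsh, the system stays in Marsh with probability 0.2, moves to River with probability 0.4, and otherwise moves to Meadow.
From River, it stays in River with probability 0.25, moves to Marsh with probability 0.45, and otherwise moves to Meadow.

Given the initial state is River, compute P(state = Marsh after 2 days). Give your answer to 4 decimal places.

Sum over the intermediate state after 1 day:
P = P(River→Meadow)·P(Meadow→Marsh) + P(River→Marsh)·P(Marsh→Marsh) + P(River→River)·P(River→Marsh)
  = 0.3×0.25 + 0.45×0.2 + 0.25×0.45
  = 0.0750 + 0.0900 + 0.1125 = 0.2775

0.2775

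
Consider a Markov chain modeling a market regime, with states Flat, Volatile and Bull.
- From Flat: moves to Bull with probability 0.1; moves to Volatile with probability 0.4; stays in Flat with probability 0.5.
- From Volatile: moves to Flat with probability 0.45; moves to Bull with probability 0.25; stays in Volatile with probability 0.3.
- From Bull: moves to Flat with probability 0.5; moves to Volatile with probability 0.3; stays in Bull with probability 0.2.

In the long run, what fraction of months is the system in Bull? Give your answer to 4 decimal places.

0.1692

Let the stationary distribution be π with π = πP and π_1 + π_2 + π_3 = 1.
π_1 = 0.5·π_1 + 0.45·π_2 + 0.5·π_3
π_2 = 0.4·π_1 + 0.3·π_2 + 0.3·π_3
Solving with the normalization constraint gives π = (0.4826, 0.3483, 0.1692).
So the stationary probability of Bull is 0.1692.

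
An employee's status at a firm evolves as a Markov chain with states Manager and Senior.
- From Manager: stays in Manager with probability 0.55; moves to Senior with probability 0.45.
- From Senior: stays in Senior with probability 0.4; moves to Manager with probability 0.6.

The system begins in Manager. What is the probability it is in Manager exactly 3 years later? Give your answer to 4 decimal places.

0.5714

Propagate the distribution vector 3 years from Manager.
After 0 years: (1.0000, 0.0000)
After 1 year: (0.5500, 0.4500)
After 2 years: (0.5725, 0.4275)
After 3 years: (0.5714, 0.4286)
P(in Manager after 3 years) = 0.5714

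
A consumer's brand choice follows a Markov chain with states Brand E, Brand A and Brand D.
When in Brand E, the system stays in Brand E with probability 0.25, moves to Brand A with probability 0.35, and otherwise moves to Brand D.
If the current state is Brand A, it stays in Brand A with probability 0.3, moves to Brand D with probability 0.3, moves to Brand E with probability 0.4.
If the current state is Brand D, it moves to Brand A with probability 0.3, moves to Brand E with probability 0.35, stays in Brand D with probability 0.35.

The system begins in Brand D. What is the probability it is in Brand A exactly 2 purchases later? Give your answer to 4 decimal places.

0.3175

Sum over the intermediate state after 1 purchase:
P = P(Brand D→Brand E)·P(Brand E→Brand A) + P(Brand D→Brand A)·P(Brand A→Brand A) + P(Brand D→Brand D)·P(Brand D→Brand A)
  = 0.35×0.35 + 0.3×0.3 + 0.35×0.3
  = 0.1225 + 0.0900 + 0.1050 = 0.3175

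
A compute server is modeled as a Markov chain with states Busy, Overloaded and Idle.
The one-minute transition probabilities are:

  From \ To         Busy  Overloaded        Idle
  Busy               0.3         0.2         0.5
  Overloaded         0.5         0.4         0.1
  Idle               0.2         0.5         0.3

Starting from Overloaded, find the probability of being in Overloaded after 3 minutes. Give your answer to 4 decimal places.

0.3580

Propagate the distribution vector 3 minutes from Overloaded.
After 0 minutes: (0.0000, 1.0000, 0.0000)
After 1 minute: (0.5000, 0.4000, 0.1000)
After 2 minutes: (0.3700, 0.3100, 0.3200)
After 3 minutes: (0.3300, 0.3580, 0.3120)
P(in Overloaded after 3 minutes) = 0.3580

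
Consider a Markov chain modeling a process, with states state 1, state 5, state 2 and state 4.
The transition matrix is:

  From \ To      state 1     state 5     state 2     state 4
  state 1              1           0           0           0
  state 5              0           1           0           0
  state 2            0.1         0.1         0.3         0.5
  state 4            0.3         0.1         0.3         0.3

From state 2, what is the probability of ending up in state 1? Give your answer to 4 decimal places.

0.6471

Let h(s) be the probability of absorption at state 1 starting from transient state s. Then h(state 1) = 1 and h(state 5) = 0. By first-step analysis:
h(state 2) = 0.1·1 + 0.1·0 + 0.3·h(state 2) + 0.5·h(state 4)
h(state 4) = 0.3·1 + 0.1·0 + 0.3·h(state 2) + 0.3·h(state 4)
Solving: h(state 2) = 0.6471, h(state 4) = 0.7059.
Starting from state 2, the probability is 0.6471.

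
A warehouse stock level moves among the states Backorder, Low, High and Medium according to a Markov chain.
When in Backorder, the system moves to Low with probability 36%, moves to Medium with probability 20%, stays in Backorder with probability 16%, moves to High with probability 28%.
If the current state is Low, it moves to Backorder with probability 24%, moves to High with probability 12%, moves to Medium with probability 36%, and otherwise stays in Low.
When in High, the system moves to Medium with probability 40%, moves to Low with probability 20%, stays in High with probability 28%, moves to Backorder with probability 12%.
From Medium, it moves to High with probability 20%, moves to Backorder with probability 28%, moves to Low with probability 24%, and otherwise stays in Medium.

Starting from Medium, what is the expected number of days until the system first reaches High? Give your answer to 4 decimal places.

Let t(s) be the expected number of days to first reach High from state s, with t(High) = 0. Conditioning on the first day:
t(Backorder) = 1 + 0.16·t(Backorder) + 0.36·t(Low) + 0.2·t(Medium)
t(Low) = 1 + 0.24·t(Backorder) + 0.28·t(Low) + 0.36·t(Medium)
t(Medium) = 1 + 0.28·t(Backorder) + 0.24·t(Low) + 0.28·t(Medium)
Solving: t(Backorder) = 4.7651, t(Low) = 5.5179, t(Medium) = 5.0813.
Expected days from Medium to High: 5.0813.

5.0813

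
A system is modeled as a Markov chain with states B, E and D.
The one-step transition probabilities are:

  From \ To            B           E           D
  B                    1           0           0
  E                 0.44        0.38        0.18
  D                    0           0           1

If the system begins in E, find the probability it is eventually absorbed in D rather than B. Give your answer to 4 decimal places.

Let h(s) be the probability of absorption at D starting from transient state s. Then h(D) = 1 and h(B) = 0. By first-step analysis:
h(E) = 0.44·0 + 0.38·h(E) + 0.18·1
Solving: h(E) = 0.2903.
Starting from E, the probability is 0.2903.

0.2903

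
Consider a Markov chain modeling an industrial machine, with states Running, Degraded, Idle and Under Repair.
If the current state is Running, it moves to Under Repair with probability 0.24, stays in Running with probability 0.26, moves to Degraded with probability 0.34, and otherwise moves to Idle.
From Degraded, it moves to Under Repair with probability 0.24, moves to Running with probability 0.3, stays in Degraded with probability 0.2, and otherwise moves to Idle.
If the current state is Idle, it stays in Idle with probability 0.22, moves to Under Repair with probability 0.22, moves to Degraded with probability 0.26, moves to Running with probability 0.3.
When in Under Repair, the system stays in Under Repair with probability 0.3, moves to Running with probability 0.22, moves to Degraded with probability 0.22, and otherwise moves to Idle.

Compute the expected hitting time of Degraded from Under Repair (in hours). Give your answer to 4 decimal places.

Let t(s) be the expected number of hours to first reach Degraded from state s, with t(Degraded) = 0. Conditioning on the first hour:
t(Running) = 1 + 0.26·t(Running) + 0.16·t(Idle) + 0.24·t(Under Repair)
t(Idle) = 1 + 0.3·t(Running) + 0.22·t(Idle) + 0.22·t(Under Repair)
t(Under Repair) = 1 + 0.22·t(Running) + 0.26·t(Idle) + 0.3·t(Under Repair)
Solving: t(Running) = 3.4001, t(Idle) = 3.6796, t(Under Repair) = 3.8639.
Expected hours from Under Repair to Degraded: 3.8639.

3.8639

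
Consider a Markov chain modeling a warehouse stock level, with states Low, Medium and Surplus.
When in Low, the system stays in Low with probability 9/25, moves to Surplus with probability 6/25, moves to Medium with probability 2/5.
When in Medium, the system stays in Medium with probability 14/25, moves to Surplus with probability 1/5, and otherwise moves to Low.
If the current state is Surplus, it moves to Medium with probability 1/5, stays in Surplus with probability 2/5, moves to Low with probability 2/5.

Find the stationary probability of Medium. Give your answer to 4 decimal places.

Let the stationary distribution be π with π = πP and π_1 + π_2 + π_3 = 1.
π_1 = 0.36·π_1 + 0.24·π_2 + 0.4·π_3
π_2 = 0.4·π_1 + 0.56·π_2 + 0.2·π_3
Solving with the normalization constraint gives π = (0.3211, 0.4128, 0.2661).
So the stationary probability of Medium is 0.4128.

0.4128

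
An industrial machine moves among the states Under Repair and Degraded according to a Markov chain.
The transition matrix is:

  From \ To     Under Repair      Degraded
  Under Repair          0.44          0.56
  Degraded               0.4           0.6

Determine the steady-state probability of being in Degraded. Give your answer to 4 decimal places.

0.5833

Let the stationary distribution be π with π = πP and π_1 + π_2 = 1.
π_1 = 0.44·π_1 + 0.4·π_2
Solving with the normalization constraint gives π = (0.4167, 0.5833).
So the stationary probability of Degraded is 0.5833.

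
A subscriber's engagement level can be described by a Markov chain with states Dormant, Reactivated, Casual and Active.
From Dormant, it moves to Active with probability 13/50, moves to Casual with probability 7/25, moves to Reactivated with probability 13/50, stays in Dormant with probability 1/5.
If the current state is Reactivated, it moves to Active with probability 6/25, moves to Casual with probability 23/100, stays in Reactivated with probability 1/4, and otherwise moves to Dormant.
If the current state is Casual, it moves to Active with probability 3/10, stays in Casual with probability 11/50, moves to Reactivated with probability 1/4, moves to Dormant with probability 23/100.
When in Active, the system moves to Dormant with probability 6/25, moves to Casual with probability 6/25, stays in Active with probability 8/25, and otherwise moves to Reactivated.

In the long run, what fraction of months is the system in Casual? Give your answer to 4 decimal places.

Let the stationary distribution be π with π = πP and π_1 + π_2 + π_3 + π_4 = 1.
π_1 = 0.2·π_1 + 0.28·π_2 + 0.23·π_3 + 0.24·π_4
π_2 = 0.26·π_1 + 0.25·π_2 + 0.25·π_3 + 0.2·π_4
π_3 = 0.28·π_1 + 0.23·π_2 + 0.22·π_3 + 0.24·π_4
Solving with the normalization constraint gives π = (0.2376, 0.2383, 0.2423, 0.2818).
So the stationary probability of Casual is 0.2423.

0.2423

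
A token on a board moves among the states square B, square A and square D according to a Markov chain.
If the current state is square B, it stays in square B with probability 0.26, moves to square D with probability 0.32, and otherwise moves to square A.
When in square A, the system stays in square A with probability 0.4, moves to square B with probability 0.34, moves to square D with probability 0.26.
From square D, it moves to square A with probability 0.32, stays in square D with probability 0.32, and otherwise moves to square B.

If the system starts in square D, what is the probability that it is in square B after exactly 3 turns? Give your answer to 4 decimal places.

Propagate the distribution vector 3 turns from square D.
After 0 turns: (0.0000, 0.0000, 1.0000)
After 1 turn: (0.3600, 0.3200, 0.3200)
After 2 turns: (0.3176, 0.3816, 0.3008)
After 3 turns: (0.3206, 0.3823, 0.2971)
P(in square B after 3 turns) = 0.3206

0.3206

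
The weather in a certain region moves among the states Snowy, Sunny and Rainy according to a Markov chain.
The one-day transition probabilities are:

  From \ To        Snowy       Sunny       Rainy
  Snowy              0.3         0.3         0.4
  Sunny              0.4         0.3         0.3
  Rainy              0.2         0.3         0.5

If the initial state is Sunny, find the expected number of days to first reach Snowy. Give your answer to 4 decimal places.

Let t(s) be the expected number of days to first reach Snowy from state s, with t(Snowy) = 0. Conditioning on the first day:
t(Sunny) = 1 + 0.3·t(Sunny) + 0.3·t(Rainy)
t(Rainy) = 1 + 0.3·t(Sunny) + 0.5·t(Rainy)
Solving: t(Sunny) = 3.0769, t(Rainy) = 3.8462.
Expected days from Sunny to Snowy: 3.0769.

3.0769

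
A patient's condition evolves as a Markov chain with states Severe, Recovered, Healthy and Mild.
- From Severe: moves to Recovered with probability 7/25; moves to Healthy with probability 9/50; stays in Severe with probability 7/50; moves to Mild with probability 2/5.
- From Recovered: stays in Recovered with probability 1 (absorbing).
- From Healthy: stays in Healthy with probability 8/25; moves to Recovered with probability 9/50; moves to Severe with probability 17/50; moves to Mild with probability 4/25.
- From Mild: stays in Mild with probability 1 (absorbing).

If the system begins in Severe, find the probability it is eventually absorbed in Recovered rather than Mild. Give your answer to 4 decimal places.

0.4255

Let h(s) be the probability of absorption at Recovered starting from transient state s. Then h(Recovered) = 1 and h(Mild) = 0. By first-step analysis:
h(Severe) = 0.14·h(Severe) + 0.28·1 + 0.18·h(Healthy) + 0.4·0
h(Healthy) = 0.34·h(Severe) + 0.18·1 + 0.32·h(Healthy) + 0.16·0
Solving: h(Severe) = 0.4255, h(Healthy) = 0.4775.
Starting from Severe, the probability is 0.4255.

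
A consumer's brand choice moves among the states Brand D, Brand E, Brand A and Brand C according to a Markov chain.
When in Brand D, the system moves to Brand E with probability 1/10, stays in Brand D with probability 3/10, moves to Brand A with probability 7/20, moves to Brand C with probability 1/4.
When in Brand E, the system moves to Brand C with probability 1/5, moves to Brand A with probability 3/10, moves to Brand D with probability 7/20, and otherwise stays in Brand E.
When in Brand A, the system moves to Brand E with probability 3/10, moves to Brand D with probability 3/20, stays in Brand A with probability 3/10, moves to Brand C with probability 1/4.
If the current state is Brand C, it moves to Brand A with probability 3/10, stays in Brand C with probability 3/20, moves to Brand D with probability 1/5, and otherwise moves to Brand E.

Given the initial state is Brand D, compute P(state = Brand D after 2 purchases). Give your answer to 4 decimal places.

Propagate the distribution vector 2 purchases from Brand D.
After 0 purchases: (1.0000, 0.0000, 0.0000, 0.0000)
After 1 purchase: (0.3000, 0.1000, 0.3500, 0.2500)
After 2 purchases: (0.2275, 0.2375, 0.3150, 0.2200)
P(in Brand D after 2 purchases) = 0.2275

0.2275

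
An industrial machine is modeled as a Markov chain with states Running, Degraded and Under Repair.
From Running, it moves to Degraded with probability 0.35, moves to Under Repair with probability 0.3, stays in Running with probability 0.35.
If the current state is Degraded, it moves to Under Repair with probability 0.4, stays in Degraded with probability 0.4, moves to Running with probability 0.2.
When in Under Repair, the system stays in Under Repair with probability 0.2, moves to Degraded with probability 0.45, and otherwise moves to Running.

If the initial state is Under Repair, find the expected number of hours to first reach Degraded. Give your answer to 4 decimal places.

2.4096

Let t(s) be the expected number of hours to first reach Degraded from state s, with t(Degraded) = 0. Conditioning on the first hour:
t(Running) = 1 + 0.35·t(Running) + 0.3·t(Under Repair)
t(Under Repair) = 1 + 0.35·t(Running) + 0.2·t(Under Repair)
Solving: t(Running) = 2.6506, t(Under Repair) = 2.4096.
Expected hours from Under Repair to Degraded: 2.4096.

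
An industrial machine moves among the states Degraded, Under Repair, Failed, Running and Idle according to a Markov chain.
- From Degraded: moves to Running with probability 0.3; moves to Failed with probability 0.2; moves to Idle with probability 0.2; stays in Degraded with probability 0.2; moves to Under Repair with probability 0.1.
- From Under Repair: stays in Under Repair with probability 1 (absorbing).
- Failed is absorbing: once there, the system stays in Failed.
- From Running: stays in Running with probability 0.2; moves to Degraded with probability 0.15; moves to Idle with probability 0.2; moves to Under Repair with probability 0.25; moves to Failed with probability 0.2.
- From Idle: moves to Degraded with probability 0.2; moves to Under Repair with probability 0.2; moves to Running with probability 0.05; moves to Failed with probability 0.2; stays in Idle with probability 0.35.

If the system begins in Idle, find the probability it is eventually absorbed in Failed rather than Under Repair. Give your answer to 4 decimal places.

Let h(s) be the probability of absorption at Failed starting from transient state s. Then h(Failed) = 1 and h(Under Repair) = 0. By first-step analysis:
h(Degraded) = 0.2·h(Degraded) + 0.1·0 + 0.2·1 + 0.3·h(Running) + 0.2·h(Idle)
h(Running) = 0.15·h(Degraded) + 0.25·0 + 0.2·1 + 0.2·h(Running) + 0.2·h(Idle)
h(Idle) = 0.2·h(Degraded) + 0.2·0 + 0.2·1 + 0.05·h(Running) + 0.35·h(Idle)
Solving: h(Degraded) = 0.5611, h(Running) = 0.4846, h(Idle) = 0.5176.
Starting from Idle, the probability is 0.5176.

0.5176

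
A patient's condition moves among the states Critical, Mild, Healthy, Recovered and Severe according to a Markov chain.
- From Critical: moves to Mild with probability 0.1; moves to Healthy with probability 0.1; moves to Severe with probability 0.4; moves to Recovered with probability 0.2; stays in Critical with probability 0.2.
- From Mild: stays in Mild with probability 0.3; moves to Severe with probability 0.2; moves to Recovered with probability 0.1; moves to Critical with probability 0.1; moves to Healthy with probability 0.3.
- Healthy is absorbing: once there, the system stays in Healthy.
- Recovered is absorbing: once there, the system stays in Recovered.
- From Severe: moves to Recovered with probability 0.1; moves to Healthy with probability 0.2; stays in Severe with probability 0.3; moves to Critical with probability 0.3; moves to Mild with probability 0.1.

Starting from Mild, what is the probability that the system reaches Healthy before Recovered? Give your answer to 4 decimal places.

Let h(s) be the probability of absorption at Healthy starting from transient state s. Then h(Healthy) = 1 and h(Recovered) = 0. By first-step analysis:
h(Critical) = 0.2·h(Critical) + 0.1·h(Mild) + 0.1·1 + 0.2·0 + 0.4·h(Severe)
h(Mild) = 0.1·h(Critical) + 0.3·h(Mild) + 0.3·1 + 0.1·0 + 0.2·h(Severe)
h(Severe) = 0.3·h(Critical) + 0.1·h(Mild) + 0.2·1 + 0.1·0 + 0.3·h(Severe)
Solving: h(Critical) = 0.5091, h(Mild) = 0.6727, h(Severe) = 0.6000.
Starting from Mild, the probability is 0.6727.

0.6727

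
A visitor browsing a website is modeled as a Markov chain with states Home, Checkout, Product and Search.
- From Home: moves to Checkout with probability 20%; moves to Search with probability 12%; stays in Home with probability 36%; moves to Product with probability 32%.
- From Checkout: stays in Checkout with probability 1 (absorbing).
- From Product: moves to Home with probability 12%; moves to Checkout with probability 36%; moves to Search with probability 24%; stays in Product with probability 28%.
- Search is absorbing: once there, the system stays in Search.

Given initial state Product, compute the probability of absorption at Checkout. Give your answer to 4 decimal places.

0.6023

Let h(s) be the probability of absorption at Checkout starting from transient state s. Then h(Checkout) = 1 and h(Search) = 0. By first-step analysis:
h(Home) = 0.36·h(Home) + 0.2·1 + 0.32·h(Product) + 0.12·0
h(Product) = 0.12·h(Home) + 0.36·1 + 0.28·h(Product) + 0.24·0
Solving: h(Home) = 0.6136, h(Product) = 0.6023.
Starting from Product, the probability is 0.6023.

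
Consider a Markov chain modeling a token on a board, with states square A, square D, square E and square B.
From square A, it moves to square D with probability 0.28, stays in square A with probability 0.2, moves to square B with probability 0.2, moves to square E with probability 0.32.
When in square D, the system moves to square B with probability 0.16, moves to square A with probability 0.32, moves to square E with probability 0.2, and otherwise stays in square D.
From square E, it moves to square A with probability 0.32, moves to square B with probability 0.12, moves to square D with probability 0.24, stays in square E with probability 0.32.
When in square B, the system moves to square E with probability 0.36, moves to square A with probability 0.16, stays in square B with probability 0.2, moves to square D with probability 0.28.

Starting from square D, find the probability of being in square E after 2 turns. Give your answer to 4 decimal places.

Propagate the distribution vector 2 turns from square D.
After 0 turns: (0.0000, 1.0000, 0.0000, 0.0000)
After 1 turn: (0.3200, 0.3200, 0.2000, 0.1600)
After 2 turns: (0.2560, 0.2848, 0.2880, 0.1712)
P(in square E after 2 turns) = 0.2880

0.2880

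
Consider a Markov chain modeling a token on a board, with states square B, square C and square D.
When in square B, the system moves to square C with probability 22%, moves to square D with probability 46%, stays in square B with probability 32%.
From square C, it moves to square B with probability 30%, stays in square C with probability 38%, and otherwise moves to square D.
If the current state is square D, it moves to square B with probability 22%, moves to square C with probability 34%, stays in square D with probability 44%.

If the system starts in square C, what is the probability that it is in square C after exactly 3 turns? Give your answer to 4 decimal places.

0.3191

Propagate the distribution vector 3 turns from square C.
After 0 turns: (0.0000, 1.0000, 0.0000)
After 1 turn: (0.3000, 0.3800, 0.3200)
After 2 turns: (0.2804, 0.3192, 0.4004)
After 3 turns: (0.2736, 0.3191, 0.4073)
P(in square C after 3 turns) = 0.3191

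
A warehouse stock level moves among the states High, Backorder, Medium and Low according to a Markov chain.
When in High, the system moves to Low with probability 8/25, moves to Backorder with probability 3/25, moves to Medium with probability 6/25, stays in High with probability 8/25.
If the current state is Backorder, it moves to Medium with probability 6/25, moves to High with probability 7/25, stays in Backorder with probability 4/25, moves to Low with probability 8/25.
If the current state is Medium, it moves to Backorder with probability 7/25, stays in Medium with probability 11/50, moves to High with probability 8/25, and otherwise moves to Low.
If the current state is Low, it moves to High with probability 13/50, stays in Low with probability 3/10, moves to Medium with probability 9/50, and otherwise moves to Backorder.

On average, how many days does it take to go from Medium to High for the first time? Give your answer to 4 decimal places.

3.3834

Let t(s) be the expected number of days to first reach High from state s, with t(High) = 0. Conditioning on the first day:
t(Backorder) = 1 + 0.16·t(Backorder) + 0.24·t(Medium) + 0.32·t(Low)
t(Medium) = 1 + 0.28·t(Backorder) + 0.22·t(Medium) + 0.18·t(Low)
t(Low) = 1 + 0.26·t(Backorder) + 0.18·t(Medium) + 0.3·t(Low)
Solving: t(Backorder) = 3.5327, t(Medium) = 3.3834, t(Low) = 3.6107.
Expected days from Medium to High: 3.3834.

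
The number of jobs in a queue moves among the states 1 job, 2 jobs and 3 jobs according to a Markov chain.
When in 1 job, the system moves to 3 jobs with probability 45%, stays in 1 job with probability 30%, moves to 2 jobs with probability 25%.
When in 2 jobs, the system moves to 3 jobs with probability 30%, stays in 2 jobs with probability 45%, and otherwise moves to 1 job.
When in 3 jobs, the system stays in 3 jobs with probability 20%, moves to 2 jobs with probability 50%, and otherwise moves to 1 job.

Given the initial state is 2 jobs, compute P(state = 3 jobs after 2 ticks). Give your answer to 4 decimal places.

Sum over the intermediate state after 1 tick:
P = P(2 jobs→1 job)·P(1 job→3 jobs) + P(2 jobs→2 jobs)·P(2 jobs→3 jobs) + P(2 jobs→3 jobs)·P(3 jobs→3 jobs)
  = 0.25×0.45 + 0.45×0.3 + 0.3×0.2
  = 0.1125 + 0.1350 + 0.0600 = 0.3075

0.3075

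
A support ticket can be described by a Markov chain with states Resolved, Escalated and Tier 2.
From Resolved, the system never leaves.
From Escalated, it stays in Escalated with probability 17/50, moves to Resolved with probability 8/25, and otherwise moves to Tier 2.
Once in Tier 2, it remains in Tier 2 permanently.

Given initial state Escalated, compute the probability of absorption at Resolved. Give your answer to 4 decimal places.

Let h(s) be the probability of absorption at Resolved starting from transient state s. Then h(Resolved) = 1 and h(Tier 2) = 0. By first-step analysis:
h(Escalated) = 0.32·1 + 0.34·h(Escalated) + 0.34·0
Solving: h(Escalated) = 0.4848.
Starting from Escalated, the probability is 0.4848.

0.4848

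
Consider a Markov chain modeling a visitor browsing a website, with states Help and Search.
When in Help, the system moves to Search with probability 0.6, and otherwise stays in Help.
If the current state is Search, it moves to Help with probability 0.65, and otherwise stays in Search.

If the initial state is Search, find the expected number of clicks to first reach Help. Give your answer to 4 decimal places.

1.5385

Let t(s) be the expected number of clicks to first reach Help from state s, with t(Help) = 0. Conditioning on the first click:
t(Search) = 1 + 0.35·t(Search)
Solving: t(Search) = 1.5385.
Expected clicks from Search to Help: 1.5385.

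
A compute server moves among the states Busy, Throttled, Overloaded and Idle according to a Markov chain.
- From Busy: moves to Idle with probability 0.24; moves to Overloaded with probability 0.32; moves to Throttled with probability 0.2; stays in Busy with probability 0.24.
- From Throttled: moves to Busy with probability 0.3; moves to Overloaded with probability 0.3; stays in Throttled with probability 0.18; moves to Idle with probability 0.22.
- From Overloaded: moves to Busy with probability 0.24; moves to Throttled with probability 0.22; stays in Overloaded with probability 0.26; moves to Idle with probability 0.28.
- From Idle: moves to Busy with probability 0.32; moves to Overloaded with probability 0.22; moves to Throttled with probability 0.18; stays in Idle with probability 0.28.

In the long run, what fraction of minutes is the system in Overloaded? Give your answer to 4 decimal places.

Let the stationary distribution be π with π = πP and π_1 + π_2 + π_3 + π_4 = 1.
π_1 = 0.24·π_1 + 0.3·π_2 + 0.24·π_3 + 0.32·π_4
π_2 = 0.2·π_1 + 0.18·π_2 + 0.22·π_3 + 0.18·π_4
π_3 = 0.32·π_1 + 0.3·π_2 + 0.26·π_3 + 0.22·π_4
Solving with the normalization constraint gives π = (0.2724, 0.1964, 0.2739, 0.2573).
So the stationary probability of Overloaded is 0.2739.

0.2739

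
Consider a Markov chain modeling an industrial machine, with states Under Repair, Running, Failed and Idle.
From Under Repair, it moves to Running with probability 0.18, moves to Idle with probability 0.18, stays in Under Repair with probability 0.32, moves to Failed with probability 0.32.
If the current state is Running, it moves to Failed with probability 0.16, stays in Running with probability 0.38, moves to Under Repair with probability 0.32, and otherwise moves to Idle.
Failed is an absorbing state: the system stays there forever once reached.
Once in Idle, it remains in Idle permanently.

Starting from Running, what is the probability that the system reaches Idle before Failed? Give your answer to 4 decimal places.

0.4198

Let h(s) be the probability of absorption at Idle starting from transient state s. Then h(Idle) = 1 and h(Failed) = 0. By first-step analysis:
h(Under Repair) = 0.32·h(Under Repair) + 0.18·h(Running) + 0.32·0 + 0.18·1
h(Running) = 0.32·h(Under Repair) + 0.38·h(Running) + 0.16·0 + 0.14·1
Solving: h(Under Repair) = 0.3758, h(Running) = 0.4198.
Starting from Running, the probability is 0.4198.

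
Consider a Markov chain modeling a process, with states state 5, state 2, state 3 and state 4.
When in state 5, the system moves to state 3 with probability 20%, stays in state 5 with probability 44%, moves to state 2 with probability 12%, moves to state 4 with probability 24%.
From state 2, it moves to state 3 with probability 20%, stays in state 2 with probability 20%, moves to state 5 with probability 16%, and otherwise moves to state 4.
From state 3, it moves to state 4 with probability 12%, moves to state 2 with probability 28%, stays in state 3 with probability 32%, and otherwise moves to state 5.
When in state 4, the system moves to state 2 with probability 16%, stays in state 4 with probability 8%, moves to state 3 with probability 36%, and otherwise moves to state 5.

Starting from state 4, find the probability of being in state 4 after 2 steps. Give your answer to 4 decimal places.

Propagate the distribution vector 2 steps from state 4.
After 0 steps: (0.0000, 0.0000, 0.0000, 1.0000)
After 1 step: (0.4000, 0.1600, 0.3600, 0.0800)
After 2 steps: (0.3344, 0.1936, 0.2560, 0.2160)
P(in state 4 after 2 steps) = 0.2160

0.2160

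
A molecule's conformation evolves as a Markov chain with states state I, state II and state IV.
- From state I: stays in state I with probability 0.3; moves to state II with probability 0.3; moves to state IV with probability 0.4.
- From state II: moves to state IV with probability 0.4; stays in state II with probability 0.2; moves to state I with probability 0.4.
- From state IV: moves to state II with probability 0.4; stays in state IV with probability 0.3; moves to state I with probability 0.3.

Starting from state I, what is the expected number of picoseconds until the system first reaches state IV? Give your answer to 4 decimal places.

Let t(s) be the expected number of picoseconds to first reach state IV from state s, with t(state IV) = 0. Conditioning on the first picosecond:
t(state I) = 1 + 0.3·t(state I) + 0.3·t(state II)
t(state II) = 1 + 0.4·t(state I) + 0.2·t(state II)
Solving: t(state I) = 2.5000, t(state II) = 2.5000.
Expected picoseconds from state I to state IV: 2.5000.

2.5000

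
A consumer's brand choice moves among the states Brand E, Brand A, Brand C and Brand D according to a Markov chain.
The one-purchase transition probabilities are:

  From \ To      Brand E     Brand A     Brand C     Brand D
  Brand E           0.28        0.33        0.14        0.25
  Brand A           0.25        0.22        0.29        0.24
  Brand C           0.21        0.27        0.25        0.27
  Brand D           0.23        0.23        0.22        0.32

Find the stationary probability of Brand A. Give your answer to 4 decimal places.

Let the stationary distribution be π with π = πP and π_1 + π_2 + π_3 + π_4 = 1.
π_1 = 0.28·π_1 + 0.25·π_2 + 0.21·π_3 + 0.23·π_4
π_2 = 0.33·π_1 + 0.22·π_2 + 0.27·π_3 + 0.23·π_4
π_3 = 0.14·π_1 + 0.29·π_2 + 0.25·π_3 + 0.22·π_4
Solving with the normalization constraint gives π = (0.2428, 0.2607, 0.2256, 0.2709).
So the stationary probability of Brand A is 0.2607.

0.2607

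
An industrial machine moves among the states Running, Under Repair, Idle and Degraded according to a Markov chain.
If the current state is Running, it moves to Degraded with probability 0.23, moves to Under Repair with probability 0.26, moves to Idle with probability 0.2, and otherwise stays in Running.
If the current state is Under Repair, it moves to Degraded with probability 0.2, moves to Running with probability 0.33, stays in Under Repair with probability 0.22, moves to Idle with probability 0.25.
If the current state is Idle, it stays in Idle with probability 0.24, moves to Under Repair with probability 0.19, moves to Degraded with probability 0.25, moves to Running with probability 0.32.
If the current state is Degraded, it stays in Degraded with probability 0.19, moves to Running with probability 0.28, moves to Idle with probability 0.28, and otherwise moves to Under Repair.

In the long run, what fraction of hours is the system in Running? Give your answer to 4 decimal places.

Let the stationary distribution be π with π = πP and π_1 + π_2 + π_3 + π_4 = 1.
π_1 = 0.31·π_1 + 0.33·π_2 + 0.32·π_3 + 0.28·π_4
π_2 = 0.26·π_1 + 0.22·π_2 + 0.19·π_3 + 0.25·π_4
π_3 = 0.2·π_1 + 0.25·π_2 + 0.24·π_3 + 0.28·π_4
Solving with the normalization constraint gives π = (0.3105, 0.2318, 0.2387, 0.2191).
So the stationary probability of Running is 0.3105.

0.3105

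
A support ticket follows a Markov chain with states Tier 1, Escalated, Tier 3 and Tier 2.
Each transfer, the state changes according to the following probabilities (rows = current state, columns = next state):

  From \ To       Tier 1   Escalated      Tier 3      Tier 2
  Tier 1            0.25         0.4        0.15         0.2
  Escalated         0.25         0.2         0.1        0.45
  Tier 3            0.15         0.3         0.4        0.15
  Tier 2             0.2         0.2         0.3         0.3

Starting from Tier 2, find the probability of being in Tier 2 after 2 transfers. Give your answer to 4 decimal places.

0.2650

Propagate the distribution vector 2 transfers from Tier 2.
After 0 transfers: (0.0000, 0.0000, 0.0000, 1.0000)
After 1 transfer: (0.2000, 0.2000, 0.3000, 0.3000)
After 2 transfers: (0.2050, 0.2700, 0.2600, 0.2650)
P(in Tier 2 after 2 transfers) = 0.2650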